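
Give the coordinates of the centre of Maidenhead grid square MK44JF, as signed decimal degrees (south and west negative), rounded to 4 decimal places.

14.2292, 68.7917

Field M=12, K=10: +12·20° lon, +10·10° lat → SW at lon 60°, lat 10°.
Square 4, 4: +4·2° lon, +4·1° lat → SW at lon 68°, lat 14°.
Subsquare j=9, f=5: +9·0.0833333° lon, +5·0.0416667° lat → SW at lon 68.75°, lat 14.2083°.
Cell spans 0.0833333° lon × 0.0416667° lat. Centre is SW corner plus half of each.
latitude 14.2292, longitude 68.7917.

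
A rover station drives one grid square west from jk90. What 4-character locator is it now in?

Longitude square 9; −1 → 8.
The latitude characters are unchanged.

JK80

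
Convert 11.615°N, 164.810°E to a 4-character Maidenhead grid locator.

RK21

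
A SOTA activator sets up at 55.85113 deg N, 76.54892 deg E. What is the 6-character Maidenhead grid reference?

MO85gu

Add 180° to longitude and 90° to latitude: 256.5489, 145.8511.
Field: 256.5489/20 → 12 → M, 145.8511/10 → 14 → O; chars MO.
Square: 16.5489/2 → 8, 5.8511/1 → 5; chars 85.
Subsquare: 0.5489/0.0833333 → 6 → g, 0.8511/0.0416667 → 20 → u; chars gu.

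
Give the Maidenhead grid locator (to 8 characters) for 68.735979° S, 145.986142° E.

Shift to the Maidenhead origin (180°W, 90°S): lon 325.98614, lat 21.26402.
Field (20°×10°, letters A–R): 325.98614/20 → 16 → Q, 21.26402/10 → 2 → C; chars QC.
Square (2°×1°, digits 0–9): 5.98614/2 → 2, 1.26402/1 → 1; chars 21.
Subsquare (5′×2.5′, letters a–x): 1.98614/0.0833333 → 23 → x, 0.26402/0.0416667 → 6 → g; chars xg.
Extended square (30″×15″, digits 0–9): 0.06948/0.00833333 → 8, 0.01402/0.00416667 → 3; chars 83.

QC21xg83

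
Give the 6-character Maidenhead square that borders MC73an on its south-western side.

Longitude subsquare a = 0; −1 → -1, wraps to 23 = x, carry into square.
Longitude square 7; −1 → 6.
Latitude subsquare n = 13; −1 → 12 = m.

MC63xm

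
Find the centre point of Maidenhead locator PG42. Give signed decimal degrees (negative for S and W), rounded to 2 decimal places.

Field P=15, G=6: +15·20° lon, +6·10° lat → SW at lon 120°, lat -30°.
Square 4, 2: +4·2° lon, +2·1° lat → SW at lon 128°, lat -28°.
Cell spans 2° lon × 1° lat. Centre is SW corner plus half of each.
latitude -27.50, longitude 129.00.

-27.50, 129.00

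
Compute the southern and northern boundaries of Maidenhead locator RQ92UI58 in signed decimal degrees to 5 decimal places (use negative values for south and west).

72.36667, 72.37083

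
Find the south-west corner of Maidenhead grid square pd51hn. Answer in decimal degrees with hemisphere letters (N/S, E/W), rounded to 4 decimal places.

58.4583° S, 130.5833° E

Field P=15, D=3: +15·20° lon, +3·10° lat → SW at lon 120°, lat -60°.
Square 5, 1: +5·2° lon, +1·1° lat → SW at lon 130°, lat -59°.
Subsquare h=7, n=13: +7·0.0833333° lon, +13·0.0416667° lat → SW at lon 130.583°, lat -58.4583°.
latitude 58.4583° S, longitude 130.5833° E.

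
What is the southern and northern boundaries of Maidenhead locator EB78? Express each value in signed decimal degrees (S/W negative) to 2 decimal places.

Field E=4, B=1: +4·20° lon, +1·10° lat → SW at lon -100°, lat -80°.
Square 7, 8: +7·2° lon, +8·1° lat → SW at lon -86°, lat -72°.
Cell spans 2° lon × 1° lat.
south -72.00, north -71.00.

-72.00, -71.00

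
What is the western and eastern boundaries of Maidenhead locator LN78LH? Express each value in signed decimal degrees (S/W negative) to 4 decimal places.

54.9167, 55.0000

Field L=11, N=13: +11·20° lon, +13·10° lat → SW at lon 40°, lat 40°.
Square 7, 8: +7·2° lon, +8·1° lat → SW at lon 54°, lat 48°.
Subsquare l=11, h=7: +11·0.0833333° lon, +7·0.0416667° lat → SW at lon 54.9167°, lat 48.2917°.
Cell spans 0.0833333° lon × 0.0416667° lat.
west 54.9167, east 55.0000.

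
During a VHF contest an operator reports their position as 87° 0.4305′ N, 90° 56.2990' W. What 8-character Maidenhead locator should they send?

ER47ma71

Add 180° to longitude and 90° to latitude: 89.06168, 177.00718.
Field: 89.06168/20 → 4 → E, 177.00718/10 → 17 → R; chars ER.
Square: 9.06168/2 → 4, 7.00718/1 → 7; chars 47.
Subsquare: 1.06168/0.0833333 → 12 → m, 0.00718/0.0416667 → 0 → a; chars ma.
Extended square: 0.06168/0.00833333 → 7, 0.00718/0.00416667 → 1; chars 71.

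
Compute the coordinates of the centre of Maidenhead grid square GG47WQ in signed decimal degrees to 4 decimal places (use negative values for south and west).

-22.3125, -50.1250

Field G=6, G=6: +6·20° lon, +6·10° lat → SW at lon -60°, lat -30°.
Square 4, 7: +4·2° lon, +7·1° lat → SW at lon -52°, lat -23°.
Subsquare w=22, q=16: +22·0.0833333° lon, +16·0.0416667° lat → SW at lon -50.1667°, lat -22.3333°.
Cell spans 0.0833333° lon × 0.0416667° lat. Centre is SW corner plus half of each.
latitude -22.3125, longitude -50.1250.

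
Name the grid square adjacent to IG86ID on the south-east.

IG86jc

Longitude subsquare i = 8; +1 → 9 = j.
Latitude subsquare d = 3; −1 → 2 = c.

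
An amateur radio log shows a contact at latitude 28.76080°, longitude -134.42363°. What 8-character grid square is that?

CL28ss92

Add 180° to longitude and 90° to latitude: 45.57637, 118.76080.
Field (20°×10°, letters A–R): 45.57637/20 → 2 → C, 118.76080/10 → 11 → L; chars CL.
Square (2°×1°, digits 0–9): 5.57637/2 → 2, 8.76080/1 → 8; chars 28.
Subsquare (5′×2.5′, letters a–x): 1.57637/0.0833333 → 18 → s, 0.76080/0.0416667 → 18 → s; chars ss.
Extended square (30″×15″, digits 0–9): 0.07637/0.00833333 → 9, 0.01080/0.00416667 → 2; chars 92.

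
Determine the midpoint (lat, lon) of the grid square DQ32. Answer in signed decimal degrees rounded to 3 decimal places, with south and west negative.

Field D=3, Q=16: +3·20° lon, +16·10° lat → SW at lon -120°, lat 70°.
Square 3, 2: +3·2° lon, +2·1° lat → SW at lon -114°, lat 72°.
Cell spans 2° lon × 1° lat. Centre is SW corner plus half of each.
latitude 72.500, longitude -113.000.

72.500, -113.000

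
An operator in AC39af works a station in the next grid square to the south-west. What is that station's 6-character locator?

AC29xe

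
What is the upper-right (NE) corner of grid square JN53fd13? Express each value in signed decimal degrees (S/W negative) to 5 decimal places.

Field J=9, N=13: +9·20° lon, +13·10° lat → SW at lon 0°, lat 40°.
Square 5, 3: +5·2° lon, +3·1° lat → SW at lon 10°, lat 43°.
Subsquare f=5, d=3: +5·0.0833333° lon, +3·0.0416667° lat → SW at lon 10.4167°, lat 43.125°.
Extended square 1, 3: +1·0.00833333° lon, +3·0.00416667° lat → SW at lon 10.425°, lat 43.1375°.
Cell spans 0.00833333° lon × 0.00416667° lat. NE corner is SW corner plus one full cell.
latitude 43.14167, longitude 10.43333.

43.14167, 10.43333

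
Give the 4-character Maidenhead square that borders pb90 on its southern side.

PA99

Latitude square 0; −1 → -1, wraps to 9, carry into field.
Latitude field B = 1; −1 → 0 = A.
The longitude characters are unchanged.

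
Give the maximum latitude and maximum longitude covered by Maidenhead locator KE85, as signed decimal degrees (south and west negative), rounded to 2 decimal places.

-44.00, 38.00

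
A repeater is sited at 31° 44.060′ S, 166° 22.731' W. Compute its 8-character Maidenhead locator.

AF68tg43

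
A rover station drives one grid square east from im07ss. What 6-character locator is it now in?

Longitude subsquare s = 18; +1 → 19 = t.
The latitude characters are unchanged.

IM07ts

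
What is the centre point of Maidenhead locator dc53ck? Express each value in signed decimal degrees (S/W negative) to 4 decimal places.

-66.5625, -109.7917

Field D=3, C=2: +3·20° lon, +2·10° lat → SW at lon -120°, lat -70°.
Square 5, 3: +5·2° lon, +3·1° lat → SW at lon -110°, lat -67°.
Subsquare c=2, k=10: +2·0.0833333° lon, +10·0.0416667° lat → SW at lon -109.833°, lat -66.5833°.
Cell spans 0.0833333° lon × 0.0416667° lat. Centre is SW corner plus half of each.
latitude -66.5625, longitude -109.7917.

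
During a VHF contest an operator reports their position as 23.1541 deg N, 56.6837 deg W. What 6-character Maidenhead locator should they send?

GL13pd

Offset from 180°W / 90°S: lon 123.3163°, lat 113.1541°.
Field: 123.3163/20 → 6 → G, 113.1541/10 → 11 → L; chars GL.
Square: 3.3163/2 → 1, 3.1541/1 → 3; chars 13.
Subsquare: 1.3163/0.0833333 → 15 → p, 0.1541/0.0416667 → 3 → d; chars pd.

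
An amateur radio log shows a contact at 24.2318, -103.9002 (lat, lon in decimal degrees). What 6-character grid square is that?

DL84bf

Shift to the Maidenhead origin (180°W, 90°S): lon 76.0998, lat 114.2318.
Field: lon ⌊76.0998/20⌋ = 3 → D; lat ⌊114.2318/10⌋ = 11 → L.
Square: lon ⌊16.0998/2⌋ = 8; lat ⌊4.2318/1⌋ = 4.
Subsquare: lon ⌊0.0998/0.0833333⌋ = 1 → b; lat ⌊0.2318/0.0416667⌋ = 5 → f.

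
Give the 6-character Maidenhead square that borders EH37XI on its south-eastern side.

Longitude subsquare x = 23; +1 → 24, wraps to 0 = a, carry into square.
Longitude square 3; +1 → 4.
Latitude subsquare i = 8; −1 → 7 = h.

EH47ah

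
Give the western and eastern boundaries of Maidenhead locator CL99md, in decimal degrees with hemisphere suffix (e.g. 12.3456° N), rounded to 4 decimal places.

121.0000° W, 120.9167° W

Field C=2, L=11: +2·20° lon, +11·10° lat → SW at lon -140°, lat 20°.
Square 9, 9: +9·2° lon, +9·1° lat → SW at lon -122°, lat 29°.
Subsquare m=12, d=3: +12·0.0833333° lon, +3·0.0416667° lat → SW at lon -121°, lat 29.125°.
Cell spans 0.0833333° lon × 0.0416667° lat.
west 121.0000° W, east 120.9167° W.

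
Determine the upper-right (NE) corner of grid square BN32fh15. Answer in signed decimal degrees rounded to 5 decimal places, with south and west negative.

Field B=1, N=13: +1·20° lon, +13·10° lat → SW at lon -160°, lat 40°.
Square 3, 2: +3·2° lon, +2·1° lat → SW at lon -154°, lat 42°.
Subsquare f=5, h=7: +5·0.0833333° lon, +7·0.0416667° lat → SW at lon -153.583°, lat 42.2917°.
Extended square 1, 5: +1·0.00833333° lon, +5·0.00416667° lat → SW at lon -153.575°, lat 42.3125°.
Cell spans 0.00833333° lon × 0.00416667° lat. NE corner is SW corner plus one full cell.
latitude 42.31667, longitude -153.56667.

42.31667, -153.56667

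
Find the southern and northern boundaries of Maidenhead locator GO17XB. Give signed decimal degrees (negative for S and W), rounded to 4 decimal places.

Field G=6, O=14: +6·20° lon, +14·10° lat → SW at lon -60°, lat 50°.
Square 1, 7: +1·2° lon, +7·1° lat → SW at lon -58°, lat 57°.
Subsquare x=23, b=1: +23·0.0833333° lon, +1·0.0416667° lat → SW at lon -56.0833°, lat 57.0417°.
Cell spans 0.0833333° lon × 0.0416667° lat.
south 57.0417, north 57.0833.

57.0417, 57.0833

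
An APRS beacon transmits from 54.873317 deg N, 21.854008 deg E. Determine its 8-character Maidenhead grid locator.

Shift to the Maidenhead origin (180°W, 90°S): lon 201.85401, lat 144.87332.
Field: lon ⌊201.85401/20⌋ = 10 → K; lat ⌊144.87332/10⌋ = 14 → O.
Square: lon ⌊1.85401/2⌋ = 0; lat ⌊4.87332/1⌋ = 4.
Subsquare: lon ⌊1.85401/0.0833333⌋ = 22 → w; lat ⌊0.87332/0.0416667⌋ = 20 → u.
Extended square: lon ⌊0.02067/0.00833333⌋ = 2; lat ⌊0.03998/0.00416667⌋ = 9.

KO04wu29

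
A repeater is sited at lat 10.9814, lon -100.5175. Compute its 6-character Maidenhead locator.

Offset from 180°W / 90°S: lon 79.4825°, lat 100.9814°.
Field: lon ⌊79.4825/20⌋ = 3 → D; lat ⌊100.9814/10⌋ = 10 → K.
Square: lon ⌊19.4825/2⌋ = 9; lat ⌊0.9814/1⌋ = 0.
Subsquare: lon ⌊1.4825/0.0833333⌋ = 17 → r; lat ⌊0.9814/0.0416667⌋ = 23 → x.

DK90rx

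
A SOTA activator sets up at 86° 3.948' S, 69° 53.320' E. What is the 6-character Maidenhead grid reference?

Shift to the Maidenhead origin (180°W, 90°S): lon 249.8887, lat 3.9342.
Field: lon ⌊249.8887/20⌋ = 12 → M; lat ⌊3.9342/10⌋ = 0 → A.
Square: lon ⌊9.8887/2⌋ = 4; lat ⌊3.9342/1⌋ = 3.
Subsquare: lon ⌊1.8887/0.0833333⌋ = 22 → w; lat ⌊0.9342/0.0416667⌋ = 22 → w.

MA43ww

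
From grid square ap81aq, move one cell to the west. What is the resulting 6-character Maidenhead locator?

AP71xq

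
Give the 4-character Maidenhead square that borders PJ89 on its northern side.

PK80

Latitude square 9; +1 → 10, wraps to 0, carry into field.
Latitude field J = 9; +1 → 10 = K.
The longitude characters are unchanged.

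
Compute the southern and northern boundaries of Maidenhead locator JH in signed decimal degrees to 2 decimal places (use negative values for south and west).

-20.00, -10.00

Field J=9, H=7: +9·20° lon, +7·10° lat → SW at lon 0°, lat -20°.
Cell spans 20° lon × 10° lat.
south -20.00, north -10.00.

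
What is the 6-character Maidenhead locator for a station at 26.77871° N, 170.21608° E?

Offset from 180°W / 90°S: lon 350.2161°, lat 116.7787°.
Field: 350.2161/20 → 17 → R, 116.7787/10 → 11 → L; chars RL.
Square: 10.2161/2 → 5, 6.7787/1 → 6; chars 56.
Subsquare: 0.2161/0.0833333 → 2 → c, 0.7787/0.0416667 → 18 → s; chars cs.

RL56cs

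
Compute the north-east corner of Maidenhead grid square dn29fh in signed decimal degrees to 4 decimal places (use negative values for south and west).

49.3333, -115.5000

Field D=3, N=13: +3·20° lon, +13·10° lat → SW at lon -120°, lat 40°.
Square 2, 9: +2·2° lon, +9·1° lat → SW at lon -116°, lat 49°.
Subsquare f=5, h=7: +5·0.0833333° lon, +7·0.0416667° lat → SW at lon -115.583°, lat 49.2917°.
Cell spans 0.0833333° lon × 0.0416667° lat. NE corner is SW corner plus one full cell.
latitude 49.3333, longitude -115.5000.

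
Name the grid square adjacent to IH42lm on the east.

IH42mm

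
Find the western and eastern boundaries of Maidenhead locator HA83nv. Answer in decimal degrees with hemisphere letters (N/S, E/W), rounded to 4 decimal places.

22.9167° W, 22.8333° W

Field H=7, A=0: +7·20° lon, +0·10° lat → SW at lon -40°, lat -90°.
Square 8, 3: +8·2° lon, +3·1° lat → SW at lon -24°, lat -87°.
Subsquare n=13, v=21: +13·0.0833333° lon, +21·0.0416667° lat → SW at lon -22.9167°, lat -86.125°.
Cell spans 0.0833333° lon × 0.0416667° lat.
west 22.9167° W, east 22.8333° W.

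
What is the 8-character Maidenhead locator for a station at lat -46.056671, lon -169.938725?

Offset from 180°W / 90°S: lon 10.06127°, lat 43.94333°.
Field (20°×10°, letters A–R): lon ⌊10.06127/20⌋ = 0 → A; lat ⌊43.94333/10⌋ = 4 → E.
Square (2°×1°, digits 0–9): lon ⌊10.06127/2⌋ = 5; lat ⌊3.94333/1⌋ = 3.
Subsquare (5′×2.5′, letters a–x): lon ⌊0.06127/0.0833333⌋ = 0 → a; lat ⌊0.94333/0.0416667⌋ = 22 → w.
Extended square (30″×15″, digits 0–9): lon ⌊0.06127/0.00833333⌋ = 7; lat ⌊0.02666/0.00416667⌋ = 6.

AE53aw76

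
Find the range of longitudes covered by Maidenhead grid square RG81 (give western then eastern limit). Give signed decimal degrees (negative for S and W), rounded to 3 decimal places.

Field R=17, G=6: +17·20° lon, +6·10° lat → SW at lon 160°, lat -30°.
Square 8, 1: +8·2° lon, +1·1° lat → SW at lon 176°, lat -29°.
Cell spans 2° lon × 1° lat.
west 176.000, east 178.000.

176.000, 178.000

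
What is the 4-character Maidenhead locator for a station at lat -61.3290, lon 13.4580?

Offset from 180°W / 90°S: lon 193.46°, lat 28.67°.
Field: lon ⌊193.46/20⌋ = 9 → J; lat ⌊28.67/10⌋ = 2 → C.
Square: lon ⌊13.46/2⌋ = 6; lat ⌊8.67/1⌋ = 8.

JC68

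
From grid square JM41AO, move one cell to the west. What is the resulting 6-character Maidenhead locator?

JM31xo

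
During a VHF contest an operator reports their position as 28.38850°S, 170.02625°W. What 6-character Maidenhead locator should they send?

Shift to the Maidenhead origin (180°W, 90°S): lon 9.9737, lat 61.6115.
Field: 9.9737/20 → 0 → A, 61.6115/10 → 6 → G; chars AG.
Square: 9.9737/2 → 4, 1.6115/1 → 1; chars 41.
Subsquare: 1.9737/0.0833333 → 23 → x, 0.6115/0.0416667 → 14 → o; chars xo.

AG41xo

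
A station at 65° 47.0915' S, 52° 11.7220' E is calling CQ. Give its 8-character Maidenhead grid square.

LC64cf31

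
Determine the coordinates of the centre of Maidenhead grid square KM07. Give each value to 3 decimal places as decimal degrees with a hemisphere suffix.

37.500° N, 21.000° E

Field K=10, M=12: +10·20° lon, +12·10° lat → SW at lon 20°, lat 30°.
Square 0, 7: +0·2° lon, +7·1° lat → SW at lon 20°, lat 37°.
Cell spans 2° lon × 1° lat. Centre is SW corner plus half of each.
latitude 37.500° N, longitude 21.000° E.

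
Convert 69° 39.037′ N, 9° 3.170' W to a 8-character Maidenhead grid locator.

Offset from 180°W / 90°S: lon 170.94717°, lat 159.65062°.
Field (20°×10°, letters A–R): 170.94717/20 → 8 → I, 159.65062/10 → 15 → P; chars IP.
Square (2°×1°, digits 0–9): 10.94717/2 → 5, 9.65062/1 → 9; chars 59.
Subsquare (5′×2.5′, letters a–x): 0.94717/0.0833333 → 11 → l, 0.65062/0.0416667 → 15 → p; chars lp.
Extended square (30″×15″, digits 0–9): 0.03050/0.00833333 → 3, 0.02562/0.00416667 → 6; chars 36.

IP59lp36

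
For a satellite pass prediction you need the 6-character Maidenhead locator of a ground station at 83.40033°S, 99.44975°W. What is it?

EA06go

Add 180° to longitude and 90° to latitude: 80.5503, 6.5997.
Field (20°×10°, letters A–R): lon ⌊80.5503/20⌋ = 4 → E; lat ⌊6.5997/10⌋ = 0 → A.
Square (2°×1°, digits 0–9): lon ⌊0.5503/2⌋ = 0; lat ⌊6.5997/1⌋ = 6.
Subsquare (5′×2.5′, letters a–x): lon ⌊0.5503/0.0833333⌋ = 6 → g; lat ⌊0.5997/0.0416667⌋ = 14 → o.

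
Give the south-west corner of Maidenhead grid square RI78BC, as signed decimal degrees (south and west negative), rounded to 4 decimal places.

-1.9167, 174.0833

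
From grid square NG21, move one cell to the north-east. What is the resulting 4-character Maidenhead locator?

Longitude square 2; +1 → 3.
Latitude square 1; +1 → 2.

NG32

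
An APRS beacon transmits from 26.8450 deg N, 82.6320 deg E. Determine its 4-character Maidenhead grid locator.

NL16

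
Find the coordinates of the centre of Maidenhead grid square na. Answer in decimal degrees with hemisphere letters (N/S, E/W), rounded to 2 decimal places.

Field N=13, A=0: +13·20° lon, +0·10° lat → SW at lon 80°, lat -90°.
Cell spans 20° lon × 10° lat. Centre is SW corner plus half of each.
latitude 85.00° S, longitude 90.00° E.

85.00° S, 90.00° E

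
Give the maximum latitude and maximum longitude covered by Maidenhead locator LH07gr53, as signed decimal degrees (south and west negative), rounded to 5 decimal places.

Field L=11, H=7: +11·20° lon, +7·10° lat → SW at lon 40°, lat -20°.
Square 0, 7: +0·2° lon, +7·1° lat → SW at lon 40°, lat -13°.
Subsquare g=6, r=17: +6·0.0833333° lon, +17·0.0416667° lat → SW at lon 40.5°, lat -12.2917°.
Extended square 5, 3: +5·0.00833333° lon, +3·0.00416667° lat → SW at lon 40.5417°, lat -12.2792°.
Cell spans 0.00833333° lon × 0.00416667° lat. NE corner is SW corner plus one full cell.
latitude -12.27500, longitude 40.55000.

-12.27500, 40.55000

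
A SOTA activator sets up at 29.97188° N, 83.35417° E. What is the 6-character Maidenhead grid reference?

NL19qx

Offset from 180°W / 90°S: lon 263.3542°, lat 119.9719°.
Field: lon ⌊263.3542/20⌋ = 13 → N; lat ⌊119.9719/10⌋ = 11 → L.
Square: lon ⌊3.3542/2⌋ = 1; lat ⌊9.9719/1⌋ = 9.
Subsquare: lon ⌊1.3542/0.0833333⌋ = 16 → q; lat ⌊0.9719/0.0416667⌋ = 23 → x.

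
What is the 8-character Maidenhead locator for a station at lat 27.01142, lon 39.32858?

KL97pa92

Add 180° to longitude and 90° to latitude: 219.32858, 117.01142.
Field: 219.32858/20 → 10 → K, 117.01142/10 → 11 → L; chars KL.
Square: 19.32858/2 → 9, 7.01142/1 → 7; chars 97.
Subsquare: 1.32858/0.0833333 → 15 → p, 0.01142/0.0416667 → 0 → a; chars pa.
Extended square: 0.07858/0.00833333 → 9, 0.01142/0.00416667 → 2; chars 92.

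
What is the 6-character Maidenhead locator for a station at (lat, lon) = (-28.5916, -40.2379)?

GG91vj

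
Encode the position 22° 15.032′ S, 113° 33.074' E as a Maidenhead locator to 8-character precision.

Offset from 180°W / 90°S: lon 293.55123°, lat 67.74947°.
Field: lon ⌊293.55123/20⌋ = 14 → O; lat ⌊67.74947/10⌋ = 6 → G.
Square: lon ⌊13.55123/2⌋ = 6; lat ⌊7.74947/1⌋ = 7.
Subsquare: lon ⌊1.55123/0.0833333⌋ = 18 → s; lat ⌊0.74947/0.0416667⌋ = 17 → r.
Extended square: lon ⌊0.05123/0.00833333⌋ = 6; lat ⌊0.04113/0.00416667⌋ = 9.

OG67sr69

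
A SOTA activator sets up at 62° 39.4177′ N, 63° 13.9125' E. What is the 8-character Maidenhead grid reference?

Shift to the Maidenhead origin (180°W, 90°S): lon 243.23188, lat 152.65696.
Field: lon ⌊243.23188/20⌋ = 12 → M; lat ⌊152.65696/10⌋ = 15 → P.
Square: lon ⌊3.23188/2⌋ = 1; lat ⌊2.65696/1⌋ = 2.
Subsquare: lon ⌊1.23188/0.0833333⌋ = 14 → o; lat ⌊0.65696/0.0416667⌋ = 15 → p.
Extended square: lon ⌊0.06521/0.00833333⌋ = 7; lat ⌊0.03196/0.00416667⌋ = 7.

MP12op77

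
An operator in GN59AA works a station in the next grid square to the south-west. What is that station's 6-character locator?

Longitude subsquare a = 0; −1 → -1, wraps to 23 = x, carry into square.
Longitude square 5; −1 → 4.
Latitude subsquare a = 0; −1 → -1, wraps to 23 = x, carry into square.
Latitude square 9; −1 → 8.

GN48xx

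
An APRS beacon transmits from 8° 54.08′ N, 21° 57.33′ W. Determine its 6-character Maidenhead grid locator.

HJ98av

Add 180° to longitude and 90° to latitude: 158.0445, 98.9013.
Field: lon ⌊158.0445/20⌋ = 7 → H; lat ⌊98.9013/10⌋ = 9 → J.
Square: lon ⌊18.0445/2⌋ = 9; lat ⌊8.9013/1⌋ = 8.
Subsquare: lon ⌊0.0445/0.0833333⌋ = 0 → a; lat ⌊0.9013/0.0416667⌋ = 21 → v.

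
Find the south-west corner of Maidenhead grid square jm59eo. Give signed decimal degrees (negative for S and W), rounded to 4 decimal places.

39.5833, 10.3333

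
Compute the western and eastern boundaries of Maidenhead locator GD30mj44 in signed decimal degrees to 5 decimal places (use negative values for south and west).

-52.96667, -52.95833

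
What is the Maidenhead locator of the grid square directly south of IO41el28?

IO41el27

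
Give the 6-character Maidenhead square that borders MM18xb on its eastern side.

MM28ab

Longitude subsquare x = 23; +1 → 24, wraps to 0 = a, carry into square.
Longitude square 1; +1 → 2.
The latitude characters are unchanged.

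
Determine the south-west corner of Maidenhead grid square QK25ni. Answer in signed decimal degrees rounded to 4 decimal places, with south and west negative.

15.3333, 145.0833

Field Q=16, K=10: +16·20° lon, +10·10° lat → SW at lon 140°, lat 10°.
Square 2, 5: +2·2° lon, +5·1° lat → SW at lon 144°, lat 15°.
Subsquare n=13, i=8: +13·0.0833333° lon, +8·0.0416667° lat → SW at lon 145.083°, lat 15.3333°.
latitude 15.3333, longitude 145.0833.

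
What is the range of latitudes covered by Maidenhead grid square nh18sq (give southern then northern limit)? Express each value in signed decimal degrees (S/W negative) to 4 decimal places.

-11.3333, -11.2917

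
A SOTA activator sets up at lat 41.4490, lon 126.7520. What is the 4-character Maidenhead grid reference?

PN31

Shift to the Maidenhead origin (180°W, 90°S): lon 306.75, lat 131.45.
Field: 306.75/20 → 15 → P, 131.45/10 → 13 → N; chars PN.
Square: 6.75/2 → 3, 1.45/1 → 1; chars 31.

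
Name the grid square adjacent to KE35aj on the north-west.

KE25xk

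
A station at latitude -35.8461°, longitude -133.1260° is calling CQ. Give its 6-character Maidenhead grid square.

Shift to the Maidenhead origin (180°W, 90°S): lon 46.8740, lat 54.1539.
Field (20°×10°, letters A–R): lon ⌊46.8740/20⌋ = 2 → C; lat ⌊54.1539/10⌋ = 5 → F.
Square (2°×1°, digits 0–9): lon ⌊6.8740/2⌋ = 3; lat ⌊4.1539/1⌋ = 4.
Subsquare (5′×2.5′, letters a–x): lon ⌊0.8740/0.0833333⌋ = 10 → k; lat ⌊0.1539/0.0416667⌋ = 3 → d.

CF34kd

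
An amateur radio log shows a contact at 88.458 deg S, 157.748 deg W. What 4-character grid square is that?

BA11

Offset from 180°W / 90°S: lon 22.25°, lat 1.54°.
Field: lon ⌊22.25/20⌋ = 1 → B; lat ⌊1.54/10⌋ = 0 → A.
Square: lon ⌊2.25/2⌋ = 1; lat ⌊1.54/1⌋ = 1.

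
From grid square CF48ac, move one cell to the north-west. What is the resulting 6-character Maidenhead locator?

Longitude subsquare a = 0; −1 → -1, wraps to 23 = x, carry into square.
Longitude square 4; −1 → 3.
Latitude subsquare c = 2; +1 → 3 = d.

CF38xd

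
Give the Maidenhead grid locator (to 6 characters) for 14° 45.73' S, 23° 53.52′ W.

Add 180° to longitude and 90° to latitude: 156.1080, 75.2378.
Field: 156.1080/20 → 7 → H, 75.2378/10 → 7 → H; chars HH.
Square: 16.1080/2 → 8, 5.2378/1 → 5; chars 85.
Subsquare: 0.1080/0.0833333 → 1 → b, 0.2378/0.0416667 → 5 → f; chars bf.

HH85bf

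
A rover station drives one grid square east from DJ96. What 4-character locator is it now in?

EJ06

Longitude square 9; +1 → 10, wraps to 0, carry into field.
Longitude field D = 3; +1 → 4 = E.
The latitude characters are unchanged.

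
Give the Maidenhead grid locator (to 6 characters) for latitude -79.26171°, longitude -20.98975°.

Shift to the Maidenhead origin (180°W, 90°S): lon 159.0102, lat 10.7383.
Field: 159.0102/20 → 7 → H, 10.7383/10 → 1 → B; chars HB.
Square: 19.0102/2 → 9, 0.7383/1 → 0; chars 90.
Subsquare: 1.0102/0.0833333 → 12 → m, 0.7383/0.0416667 → 17 → r; chars mr.

HB90mr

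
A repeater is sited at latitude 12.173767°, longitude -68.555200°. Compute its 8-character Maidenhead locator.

FK52re31

Offset from 180°W / 90°S: lon 111.44480°, lat 102.17377°.
Field: 111.44480/20 → 5 → F, 102.17377/10 → 10 → K; chars FK.
Square: 11.44480/2 → 5, 2.17377/1 → 2; chars 52.
Subsquare: 1.44480/0.0833333 → 17 → r, 0.17377/0.0416667 → 4 → e; chars re.
Extended square: 0.02813/0.00833333 → 3, 0.00710/0.00416667 → 1; chars 31.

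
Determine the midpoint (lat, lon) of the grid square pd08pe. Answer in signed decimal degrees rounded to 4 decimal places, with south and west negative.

Field P=15, D=3: +15·20° lon, +3·10° lat → SW at lon 120°, lat -60°.
Square 0, 8: +0·2° lon, +8·1° lat → SW at lon 120°, lat -52°.
Subsquare p=15, e=4: +15·0.0833333° lon, +4·0.0416667° lat → SW at lon 121.25°, lat -51.8333°.
Cell spans 0.0833333° lon × 0.0416667° lat. Centre is SW corner plus half of each.
latitude -51.8125, longitude 121.2917.

-51.8125, 121.2917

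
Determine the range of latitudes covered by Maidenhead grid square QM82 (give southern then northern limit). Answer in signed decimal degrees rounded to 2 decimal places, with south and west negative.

32.00, 33.00

Field Q=16, M=12: +16·20° lon, +12·10° lat → SW at lon 140°, lat 30°.
Square 8, 2: +8·2° lon, +2·1° lat → SW at lon 156°, lat 32°.
Cell spans 2° lon × 1° lat.
south 32.00, north 33.00.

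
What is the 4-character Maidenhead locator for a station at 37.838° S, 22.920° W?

HF82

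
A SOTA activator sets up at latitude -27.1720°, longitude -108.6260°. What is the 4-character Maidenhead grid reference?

DG52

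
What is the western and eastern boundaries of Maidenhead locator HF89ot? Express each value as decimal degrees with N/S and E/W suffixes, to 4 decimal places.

Field H=7, F=5: +7·20° lon, +5·10° lat → SW at lon -40°, lat -40°.
Square 8, 9: +8·2° lon, +9·1° lat → SW at lon -24°, lat -31°.
Subsquare o=14, t=19: +14·0.0833333° lon, +19·0.0416667° lat → SW at lon -22.8333°, lat -30.2083°.
Cell spans 0.0833333° lon × 0.0416667° lat.
west 22.8333° W, east 22.7500° W.

22.8333° W, 22.7500° W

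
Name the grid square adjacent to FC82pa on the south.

FC81px

Latitude subsquare a = 0; −1 → -1, wraps to 23 = x, carry into square.
Latitude square 2; −1 → 1.
The longitude characters are unchanged.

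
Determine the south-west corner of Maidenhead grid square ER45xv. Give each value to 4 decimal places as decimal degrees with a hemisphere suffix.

Field E=4, R=17: +4·20° lon, +17·10° lat → SW at lon -100°, lat 80°.
Square 4, 5: +4·2° lon, +5·1° lat → SW at lon -92°, lat 85°.
Subsquare x=23, v=21: +23·0.0833333° lon, +21·0.0416667° lat → SW at lon -90.0833°, lat 85.875°.
latitude 85.8750° N, longitude 90.0833° W.

85.8750° N, 90.0833° W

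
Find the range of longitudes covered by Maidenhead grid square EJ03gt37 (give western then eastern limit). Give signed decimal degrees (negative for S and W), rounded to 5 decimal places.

Field E=4, J=9: +4·20° lon, +9·10° lat → SW at lon -100°, lat 0°.
Square 0, 3: +0·2° lon, +3·1° lat → SW at lon -100°, lat 3°.
Subsquare g=6, t=19: +6·0.0833333° lon, +19·0.0416667° lat → SW at lon -99.5°, lat 3.79167°.
Extended square 3, 7: +3·0.00833333° lon, +7·0.00416667° lat → SW at lon -99.475°, lat 3.82083°.
Cell spans 0.00833333° lon × 0.00416667° lat.
west -99.47500, east -99.46667.

-99.47500, -99.46667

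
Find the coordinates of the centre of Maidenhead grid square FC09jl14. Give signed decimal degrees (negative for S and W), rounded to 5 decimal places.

Field F=5, C=2: +5·20° lon, +2·10° lat → SW at lon -80°, lat -70°.
Square 0, 9: +0·2° lon, +9·1° lat → SW at lon -80°, lat -61°.
Subsquare j=9, l=11: +9·0.0833333° lon, +11·0.0416667° lat → SW at lon -79.25°, lat -60.5417°.
Extended square 1, 4: +1·0.00833333° lon, +4·0.00416667° lat → SW at lon -79.2417°, lat -60.525°.
Cell spans 0.00833333° lon × 0.00416667° lat. Centre is SW corner plus half of each.
latitude -60.52292, longitude -79.23750.

-60.52292, -79.23750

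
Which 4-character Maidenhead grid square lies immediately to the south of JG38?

Latitude square 8; −1 → 7.
The longitude characters are unchanged.

JG37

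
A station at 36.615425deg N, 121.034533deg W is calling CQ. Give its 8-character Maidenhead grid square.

CM96lo57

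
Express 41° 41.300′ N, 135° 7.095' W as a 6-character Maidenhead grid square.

CN21kq

Shift to the Maidenhead origin (180°W, 90°S): lon 44.8818, lat 131.6883.
Field (20°×10°, letters A–R): lon ⌊44.8818/20⌋ = 2 → C; lat ⌊131.6883/10⌋ = 13 → N.
Square (2°×1°, digits 0–9): lon ⌊4.8818/2⌋ = 2; lat ⌊1.6883/1⌋ = 1.
Subsquare (5′×2.5′, letters a–x): lon ⌊0.8818/0.0833333⌋ = 10 → k; lat ⌊0.6883/0.0416667⌋ = 16 → q.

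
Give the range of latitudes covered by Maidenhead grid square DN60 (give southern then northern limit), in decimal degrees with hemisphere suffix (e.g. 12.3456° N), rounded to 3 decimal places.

40.000° N, 41.000° N

Field D=3, N=13: +3·20° lon, +13·10° lat → SW at lon -120°, lat 40°.
Square 6, 0: +6·2° lon, +0·1° lat → SW at lon -108°, lat 40°.
Cell spans 2° lon × 1° lat.
south 40.000° N, north 41.000° N.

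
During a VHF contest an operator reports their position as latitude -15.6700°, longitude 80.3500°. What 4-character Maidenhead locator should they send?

Add 180° to longitude and 90° to latitude: 260.35, 74.33.
Field (20°×10°, letters A–R): 260.35/20 → 13 → N, 74.33/10 → 7 → H; chars NH.
Square (2°×1°, digits 0–9): 0.35/2 → 0, 4.33/1 → 4; chars 04.

NH04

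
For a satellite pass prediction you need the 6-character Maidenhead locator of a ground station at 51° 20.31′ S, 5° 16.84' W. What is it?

Add 180° to longitude and 90° to latitude: 174.7193, 38.6615.
Field: 174.7193/20 → 8 → I, 38.6615/10 → 3 → D; chars ID.
Square: 14.7193/2 → 7, 8.6615/1 → 8; chars 78.
Subsquare: 0.7193/0.0833333 → 8 → i, 0.6615/0.0416667 → 15 → p; chars ip.

ID78ip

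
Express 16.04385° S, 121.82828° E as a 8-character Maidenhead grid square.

PH03vw99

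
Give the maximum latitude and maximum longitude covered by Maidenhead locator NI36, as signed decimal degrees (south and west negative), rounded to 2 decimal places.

-3.00, 88.00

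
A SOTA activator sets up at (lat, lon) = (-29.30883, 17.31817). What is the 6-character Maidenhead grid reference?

Shift to the Maidenhead origin (180°W, 90°S): lon 197.3182, lat 60.6912.
Field: lon ⌊197.3182/20⌋ = 9 → J; lat ⌊60.6912/10⌋ = 6 → G.
Square: lon ⌊17.3182/2⌋ = 8; lat ⌊0.6912/1⌋ = 0.
Subsquare: lon ⌊1.3182/0.0833333⌋ = 15 → p; lat ⌊0.6912/0.0416667⌋ = 16 → q.

JG80pq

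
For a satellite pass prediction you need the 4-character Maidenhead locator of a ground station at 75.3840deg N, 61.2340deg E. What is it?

MQ05

Add 180° to longitude and 90° to latitude: 241.23, 165.38.
Field: lon ⌊241.23/20⌋ = 12 → M; lat ⌊165.38/10⌋ = 16 → Q.
Square: lon ⌊1.23/2⌋ = 0; lat ⌊5.38/1⌋ = 5.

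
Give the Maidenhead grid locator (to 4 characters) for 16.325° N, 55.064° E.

Offset from 180°W / 90°S: lon 235.06°, lat 106.33°.
Field (20°×10°, letters A–R): lon ⌊235.06/20⌋ = 11 → L; lat ⌊106.33/10⌋ = 10 → K.
Square (2°×1°, digits 0–9): lon ⌊15.06/2⌋ = 7; lat ⌊6.33/1⌋ = 6.

LK76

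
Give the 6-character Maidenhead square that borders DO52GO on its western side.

DO52fo

Longitude subsquare g = 6; −1 → 5 = f.
The latitude characters are unchanged.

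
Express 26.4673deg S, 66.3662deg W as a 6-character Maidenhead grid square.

FG63tm

Offset from 180°W / 90°S: lon 113.6338°, lat 63.5327°.
Field: lon ⌊113.6338/20⌋ = 5 → F; lat ⌊63.5327/10⌋ = 6 → G.
Square: lon ⌊13.6338/2⌋ = 6; lat ⌊3.5327/1⌋ = 3.
Subsquare: lon ⌊1.6338/0.0833333⌋ = 19 → t; lat ⌊0.5327/0.0416667⌋ = 12 → m.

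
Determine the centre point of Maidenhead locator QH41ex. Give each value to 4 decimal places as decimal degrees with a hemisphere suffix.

18.0208° S, 148.3750° E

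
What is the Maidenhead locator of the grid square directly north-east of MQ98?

Longitude square 9; +1 → 10, wraps to 0, carry into field.
Longitude field M = 12; +1 → 13 = N.
Latitude square 8; +1 → 9.

NQ09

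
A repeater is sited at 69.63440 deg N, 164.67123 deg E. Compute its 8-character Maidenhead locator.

Shift to the Maidenhead origin (180°W, 90°S): lon 344.67123, lat 159.63440.
Field: 344.67123/20 → 17 → R, 159.63440/10 → 15 → P; chars RP.
Square: 4.67123/2 → 2, 9.63440/1 → 9; chars 29.
Subsquare: 0.67123/0.0833333 → 8 → i, 0.63440/0.0416667 → 15 → p; chars ip.
Extended square: 0.00456/0.00833333 → 0, 0.00940/0.00416667 → 2; chars 02.

RP29ip02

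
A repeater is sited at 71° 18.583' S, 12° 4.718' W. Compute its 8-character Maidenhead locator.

Add 180° to longitude and 90° to latitude: 167.92137, 18.69028.
Field: 167.92137/20 → 8 → I, 18.69028/10 → 1 → B; chars IB.
Square: 7.92137/2 → 3, 8.69028/1 → 8; chars 38.
Subsquare: 1.92137/0.0833333 → 23 → x, 0.69028/0.0416667 → 16 → q; chars xq.
Extended square: 0.00470/0.00833333 → 0, 0.02362/0.00416667 → 5; chars 05.

IB38xq05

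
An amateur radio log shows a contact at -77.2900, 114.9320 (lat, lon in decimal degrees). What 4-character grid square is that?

OB72

Offset from 180°W / 90°S: lon 294.93°, lat 12.71°.
Field: lon ⌊294.93/20⌋ = 14 → O; lat ⌊12.71/10⌋ = 1 → B.
Square: lon ⌊14.93/2⌋ = 7; lat ⌊2.71/1⌋ = 2.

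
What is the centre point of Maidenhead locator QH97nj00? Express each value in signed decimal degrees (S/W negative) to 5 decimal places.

-12.62292, 159.08750

Field Q=16, H=7: +16·20° lon, +7·10° lat → SW at lon 140°, lat -20°.
Square 9, 7: +9·2° lon, +7·1° lat → SW at lon 158°, lat -13°.
Subsquare n=13, j=9: +13·0.0833333° lon, +9·0.0416667° lat → SW at lon 159.083°, lat -12.625°.
Extended square 0, 0: +0·0.00833333° lon, +0·0.00416667° lat → SW at lon 159.083°, lat -12.625°.
Cell spans 0.00833333° lon × 0.00416667° lat. Centre is SW corner plus half of each.
latitude -12.62292, longitude 159.08750.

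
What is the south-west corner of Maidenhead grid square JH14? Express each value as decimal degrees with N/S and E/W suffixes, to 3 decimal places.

Field J=9, H=7: +9·20° lon, +7·10° lat → SW at lon 0°, lat -20°.
Square 1, 4: +1·2° lon, +4·1° lat → SW at lon 2°, lat -16°.
latitude 16.000° S, longitude 2.000° E.

16.000° S, 2.000° E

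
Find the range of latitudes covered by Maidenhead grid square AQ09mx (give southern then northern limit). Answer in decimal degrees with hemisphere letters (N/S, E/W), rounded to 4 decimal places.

Field A=0, Q=16: +0·20° lon, +16·10° lat → SW at lon -180°, lat 70°.
Square 0, 9: +0·2° lon, +9·1° lat → SW at lon -180°, lat 79°.
Subsquare m=12, x=23: +12·0.0833333° lon, +23·0.0416667° lat → SW at lon -179°, lat 79.9583°.
Cell spans 0.0833333° lon × 0.0416667° lat.
south 79.9583° N, north 80.0000° N.

79.9583° N, 80.0000° N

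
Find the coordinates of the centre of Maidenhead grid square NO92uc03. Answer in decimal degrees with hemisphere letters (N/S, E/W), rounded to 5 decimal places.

Field N=13, O=14: +13·20° lon, +14·10° lat → SW at lon 80°, lat 50°.
Square 9, 2: +9·2° lon, +2·1° lat → SW at lon 98°, lat 52°.
Subsquare u=20, c=2: +20·0.0833333° lon, +2·0.0416667° lat → SW at lon 99.6667°, lat 52.0833°.
Extended square 0, 3: +0·0.00833333° lon, +3·0.00416667° lat → SW at lon 99.6667°, lat 52.0958°.
Cell spans 0.00833333° lon × 0.00416667° lat. Centre is SW corner plus half of each.
latitude 52.09792° N, longitude 99.67083° E.

52.09792° N, 99.67083° E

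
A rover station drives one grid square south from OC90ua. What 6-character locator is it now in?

OB99ux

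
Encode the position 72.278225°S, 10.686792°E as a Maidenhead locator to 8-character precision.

JB57ir23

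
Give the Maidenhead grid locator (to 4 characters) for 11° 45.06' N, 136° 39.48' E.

Offset from 180°W / 90°S: lon 316.66°, lat 101.75°.
Field: 316.66/20 → 15 → P, 101.75/10 → 10 → K; chars PK.
Square: 16.66/2 → 8, 1.75/1 → 1; chars 81.

PK81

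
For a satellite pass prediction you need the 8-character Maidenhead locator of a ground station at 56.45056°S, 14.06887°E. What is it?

Offset from 180°W / 90°S: lon 194.06887°, lat 33.54944°.
Field: lon ⌊194.06887/20⌋ = 9 → J; lat ⌊33.54944/10⌋ = 3 → D.
Square: lon ⌊14.06887/2⌋ = 7; lat ⌊3.54944/1⌋ = 3.
Subsquare: lon ⌊0.06887/0.0833333⌋ = 0 → a; lat ⌊0.54944/0.0416667⌋ = 13 → n.
Extended square: lon ⌊0.06887/0.00833333⌋ = 8; lat ⌊0.00777/0.00416667⌋ = 1.

JD73an81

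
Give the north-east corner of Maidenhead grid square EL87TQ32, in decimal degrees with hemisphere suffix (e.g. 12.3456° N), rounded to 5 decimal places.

Field E=4, L=11: +4·20° lon, +11·10° lat → SW at lon -100°, lat 20°.
Square 8, 7: +8·2° lon, +7·1° lat → SW at lon -84°, lat 27°.
Subsquare t=19, q=16: +19·0.0833333° lon, +16·0.0416667° lat → SW at lon -82.4167°, lat 27.6667°.
Extended square 3, 2: +3·0.00833333° lon, +2·0.00416667° lat → SW at lon -82.3917°, lat 27.675°.
Cell spans 0.00833333° lon × 0.00416667° lat. NE corner is SW corner plus one full cell.
latitude 27.67917° N, longitude 82.38333° W.

27.67917° N, 82.38333° W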